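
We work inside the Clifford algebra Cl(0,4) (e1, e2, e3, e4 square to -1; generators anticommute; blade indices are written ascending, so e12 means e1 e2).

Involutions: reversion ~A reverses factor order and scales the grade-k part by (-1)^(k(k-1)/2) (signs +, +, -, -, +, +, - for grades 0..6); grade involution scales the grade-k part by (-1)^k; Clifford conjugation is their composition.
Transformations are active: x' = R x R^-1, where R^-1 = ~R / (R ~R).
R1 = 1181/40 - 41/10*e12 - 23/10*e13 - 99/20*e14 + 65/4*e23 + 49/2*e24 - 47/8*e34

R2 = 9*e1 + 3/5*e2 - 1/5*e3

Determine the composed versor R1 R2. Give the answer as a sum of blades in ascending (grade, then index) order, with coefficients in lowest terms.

Distribute over the terms of R2 (each basis-blade product reordered to ascending indices, repeated generators contracted through their squares):
R1 (9*e1) = 10629/40*e1 - 369/10*e2 - 207/10*e3 - 891/20*e4 + 585/4*e123 + 441/2*e124 - 423/8*e134
R1 (3/5*e2) = 123/50*e1 + 3543/200*e2 + 39/4*e3 + 147/10*e4 + 69/50*e123 + 297/100*e124 - 141/40*e234
R1 (-1/5*e3) = -23/50*e1 + 13/4*e2 - 1181/200*e3 + 47/40*e4 + 41/50*e123 - 99/100*e134 + 49/10*e234
Summing the partial products and collecting blades:
Answer: 10709/40*e1 - 3187/200*e2 - 3371/200*e3 - 1147/40*e4 + 2969/20*e123 + 22347/100*e124 - 10773/200*e134 + 11/8*e234


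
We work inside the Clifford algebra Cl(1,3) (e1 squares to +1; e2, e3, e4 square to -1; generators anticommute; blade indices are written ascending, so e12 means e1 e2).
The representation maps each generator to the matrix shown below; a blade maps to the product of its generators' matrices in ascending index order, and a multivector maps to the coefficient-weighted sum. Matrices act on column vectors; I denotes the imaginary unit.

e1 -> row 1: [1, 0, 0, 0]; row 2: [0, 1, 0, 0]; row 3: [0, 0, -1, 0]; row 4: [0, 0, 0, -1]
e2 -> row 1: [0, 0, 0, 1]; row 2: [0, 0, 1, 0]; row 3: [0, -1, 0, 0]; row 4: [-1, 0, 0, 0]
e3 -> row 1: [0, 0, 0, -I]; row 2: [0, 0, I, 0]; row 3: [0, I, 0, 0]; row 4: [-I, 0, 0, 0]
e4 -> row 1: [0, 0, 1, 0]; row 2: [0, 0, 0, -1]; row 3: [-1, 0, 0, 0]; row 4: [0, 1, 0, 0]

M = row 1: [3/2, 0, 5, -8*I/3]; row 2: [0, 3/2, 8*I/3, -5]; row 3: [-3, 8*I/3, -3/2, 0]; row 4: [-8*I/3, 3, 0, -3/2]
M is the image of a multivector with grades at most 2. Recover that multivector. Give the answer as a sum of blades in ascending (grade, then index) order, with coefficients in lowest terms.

Method: the blade images are trace-orthogonal — tr(rho(e_A) rho(e_B)^-1) = 4 if A = B and 0 otherwise — and rho(e_A)^-1 = (e_A)^2 * rho(e_A) with (e_A)^2 = +1 or -1, so the coefficient of e_A in the preimage is (e_A)^2 * tr(M rho(e_A))/4.
Nonzero projections over blades of grade <= 2: e1: (e1)^2 = +1, tr(M rho(e1)) = 6, coefficient 3/2; e3: (e3)^2 = -1, tr(M rho(e3)) = -32/3, coefficient 8/3; e4: (e4)^2 = -1, tr(M rho(e4)) = -16, coefficient 4; e14: (e14)^2 = +1, tr(M rho(e14)) = 4, coefficient 1. Every other blade of grade <= 2 projects to 0.
Answer: 3/2*e1 + 8/3*e3 + 4*e4 + e14


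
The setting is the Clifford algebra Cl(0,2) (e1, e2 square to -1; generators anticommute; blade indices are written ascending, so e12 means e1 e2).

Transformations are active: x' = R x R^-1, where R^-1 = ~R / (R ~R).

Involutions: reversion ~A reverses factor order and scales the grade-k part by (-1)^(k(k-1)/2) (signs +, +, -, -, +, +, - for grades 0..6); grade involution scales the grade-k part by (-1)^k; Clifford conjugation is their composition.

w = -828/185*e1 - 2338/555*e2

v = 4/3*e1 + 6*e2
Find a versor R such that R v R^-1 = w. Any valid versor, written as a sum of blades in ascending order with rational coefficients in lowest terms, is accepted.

Since q(v) = q(w) = -340/9, the sum R = v + w = -1744/555*e1 + 992/555*e2 does the job whenever invertible.
Answer: -1744/555*e1 + 992/555*e2


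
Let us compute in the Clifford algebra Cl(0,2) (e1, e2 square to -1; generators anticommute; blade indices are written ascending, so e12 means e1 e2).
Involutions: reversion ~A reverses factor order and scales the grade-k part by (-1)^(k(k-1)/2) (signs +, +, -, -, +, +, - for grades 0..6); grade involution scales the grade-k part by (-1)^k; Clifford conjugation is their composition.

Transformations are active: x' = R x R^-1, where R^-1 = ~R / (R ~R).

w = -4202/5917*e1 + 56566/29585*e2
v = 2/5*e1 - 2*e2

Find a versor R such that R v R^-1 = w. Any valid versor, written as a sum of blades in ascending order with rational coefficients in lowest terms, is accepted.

Construction: equal norms (both -104/25) license R = v + w = -9176/29585*e1 - 2604/29585*e2 — nothing changes along that direction, while (v - w)/2 changes sign, so v maps onto w.
Answer: -9176/29585*e1 - 2604/29585*e2


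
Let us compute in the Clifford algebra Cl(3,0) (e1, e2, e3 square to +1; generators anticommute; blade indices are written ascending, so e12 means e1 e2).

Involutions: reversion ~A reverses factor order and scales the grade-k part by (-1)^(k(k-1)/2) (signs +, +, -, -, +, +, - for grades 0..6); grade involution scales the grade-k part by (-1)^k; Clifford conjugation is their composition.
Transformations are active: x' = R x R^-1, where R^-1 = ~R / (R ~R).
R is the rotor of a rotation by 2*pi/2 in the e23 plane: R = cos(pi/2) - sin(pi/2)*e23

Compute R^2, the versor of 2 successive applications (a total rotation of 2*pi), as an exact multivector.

Rotor phase runs at HALF the rotation angle; powers of one rotor simply add phase, so after 2 steps in e23 the phase is 2*pi/2 = pi and R^2 = cos(pi) - sin(pi)*e23.
cos(pi) = -1 and sin(pi) = 0, so R^2 = -1. The total rotation 2*pi is 1 full turn, so every vector returns to itself, yet the rotor is -1, on the OTHER sheet of the double cover (an odd number of 2*pi turns).
Answer: -1


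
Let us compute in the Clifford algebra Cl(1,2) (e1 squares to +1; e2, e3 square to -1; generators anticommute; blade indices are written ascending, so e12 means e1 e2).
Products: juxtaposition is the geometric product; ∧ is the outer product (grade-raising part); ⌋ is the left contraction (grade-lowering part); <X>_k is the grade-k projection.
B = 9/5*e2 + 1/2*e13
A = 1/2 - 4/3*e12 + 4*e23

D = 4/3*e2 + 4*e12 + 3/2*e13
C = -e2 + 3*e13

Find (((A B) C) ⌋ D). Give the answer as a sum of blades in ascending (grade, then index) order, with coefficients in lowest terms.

step 1: 12/5*e1 + 9/10*e2 + 36/5*e3 - 2*e12 + 1/4*e13 + 2/3*e23
step 2: 33/20 + 98/5*e1 + 98/15*e3 - 22/5*e12 + 66/5*e23 - 49/20*e123
step 3: -88/5 + 49/5*e1 + 403/5*e2 + 147/5*e3 + 33/5*e12 + 99/40*e13
Answer: -88/5 + 49/5*e1 + 403/5*e2 + 147/5*e3 + 33/5*e12 + 99/40*e13


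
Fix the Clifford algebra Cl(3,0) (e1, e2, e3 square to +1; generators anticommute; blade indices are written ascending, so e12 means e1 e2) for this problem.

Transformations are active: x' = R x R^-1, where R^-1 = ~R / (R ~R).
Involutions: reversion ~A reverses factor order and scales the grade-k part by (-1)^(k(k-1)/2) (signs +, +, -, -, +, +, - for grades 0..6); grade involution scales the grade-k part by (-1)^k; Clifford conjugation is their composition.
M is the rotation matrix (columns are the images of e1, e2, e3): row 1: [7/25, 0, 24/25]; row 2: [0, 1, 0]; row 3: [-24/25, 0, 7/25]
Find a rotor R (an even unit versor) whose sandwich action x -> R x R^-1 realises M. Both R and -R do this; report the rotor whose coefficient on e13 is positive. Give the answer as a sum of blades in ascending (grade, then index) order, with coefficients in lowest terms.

Method: write R = a + b12*e12 + b13*e13 + b23*e23 with a^2 + b12^2 + b13^2 + b23^2 = 1 (so R^-1 = ~R). Expanding the columns R e_j ~R gives tr M = 4a^2 - 1 and, from the antisymmetric part, M21 - M12 = -4a*b12, M13 - M31 = 4a*b13, M32 - M23 = -4a*b23.
Here tr M = 39/25, so a^2 = (1 + tr M)/4 = 16/25 and a = ±4/5. Taking a = 4/5: M21 - M12 = 0, M13 - M31 = 48/25, M32 - M23 = 0, giving b12 = 0, b13 = 3/5, b23 = 0, i.e. R = 4/5 + 3/5*e13.
Its e13 coefficient is already positive.
Answer: 4/5 + 3/5*e13. Sheet selection: the two-to-one cover makes ±R indistinguishable at the matrix level (trace 39/25), so uniqueness comes from the required sign on e13.


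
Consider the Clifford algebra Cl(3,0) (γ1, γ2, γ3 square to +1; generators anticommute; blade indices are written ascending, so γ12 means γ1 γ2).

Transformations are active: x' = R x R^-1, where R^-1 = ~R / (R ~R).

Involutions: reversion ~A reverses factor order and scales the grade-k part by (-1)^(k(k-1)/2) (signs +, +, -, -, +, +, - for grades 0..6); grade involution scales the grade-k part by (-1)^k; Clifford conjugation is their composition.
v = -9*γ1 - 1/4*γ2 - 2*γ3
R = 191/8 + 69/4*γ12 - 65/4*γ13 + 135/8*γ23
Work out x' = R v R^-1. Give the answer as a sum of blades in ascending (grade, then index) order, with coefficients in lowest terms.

~R = 191/8 - 69/4*γ12 + 65/4*γ13 - 135/8*γ23, and R ~R = 45325/32, so R^-1 = ~R / (45325/32).
R v = -2987/16*γ1 + 3697/32*γ2 - 6073/32*γ3 - 3047/16*γ123
Answer: -1694/925*γ1 - 208/925*γ2 - 6687/740*γ3


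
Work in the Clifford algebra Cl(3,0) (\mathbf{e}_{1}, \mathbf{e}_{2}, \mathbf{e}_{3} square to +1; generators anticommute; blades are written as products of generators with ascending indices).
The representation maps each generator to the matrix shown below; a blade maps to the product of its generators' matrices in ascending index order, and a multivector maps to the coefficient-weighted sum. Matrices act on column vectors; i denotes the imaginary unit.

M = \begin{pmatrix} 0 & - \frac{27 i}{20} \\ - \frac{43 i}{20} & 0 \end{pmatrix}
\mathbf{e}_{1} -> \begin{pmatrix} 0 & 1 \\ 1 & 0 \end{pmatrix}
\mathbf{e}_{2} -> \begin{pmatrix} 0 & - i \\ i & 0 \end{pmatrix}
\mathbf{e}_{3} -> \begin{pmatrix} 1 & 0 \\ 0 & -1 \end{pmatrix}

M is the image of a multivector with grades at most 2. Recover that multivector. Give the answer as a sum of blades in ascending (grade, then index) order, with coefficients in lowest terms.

Method: 1, rho(e_{1}), rho(e_{2}), rho(e_{3}) form a trace-orthogonal basis of the 2x2 complex matrices (tr(X Y) = 2 if X = Y, else 0), so M = m0*1 + m1*rho(e_{1}) + m2*rho(e_{2}) + m3*rho(e_{3}) with m0 = tr(M)/2 = 0, m1 = tr(M rho(e_{1}))/2 = - \frac{7 i}{4}, m2 = tr(M rho(e_{2}))/2 = - \frac{2}{5}, m3 = tr(M rho(e_{3}))/2 = 0.
Multiplying table entries, the bivector images are rho(e_{1} e_{2}) = i*rho(e_{3}), rho(e_{1} e_{3}) = -i*rho(e_{2}), rho(e_{2} e_{3}) = i*rho(e_{1}); with real blade coefficients the real parts of m0..m3 are the coefficients of 1, e_{1}, e_{2}, e_{3} and the imaginary parts give the bivectors (e_{2} e_{3}: Im m1, e_{1} e_{3}: -Im m2, e_{1} e_{2}: Im m3).
Answer: -\frac{2}{5} e_{2} - \frac{7}{4} e_{2} e_{3}


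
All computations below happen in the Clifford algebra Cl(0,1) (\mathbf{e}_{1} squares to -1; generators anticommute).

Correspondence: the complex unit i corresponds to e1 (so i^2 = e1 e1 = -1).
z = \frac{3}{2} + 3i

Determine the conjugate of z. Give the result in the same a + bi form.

In blades: z = \frac{3}{2} + 3 e_{1}.
Conjugation here is Clifford conjugation: the scalar is fixed and the grade-1 and grade-2 blades all flip sign, giving \frac{3}{2} - 3 e_{1}; translating back:
Answer: \frac{3}{2} - 3i


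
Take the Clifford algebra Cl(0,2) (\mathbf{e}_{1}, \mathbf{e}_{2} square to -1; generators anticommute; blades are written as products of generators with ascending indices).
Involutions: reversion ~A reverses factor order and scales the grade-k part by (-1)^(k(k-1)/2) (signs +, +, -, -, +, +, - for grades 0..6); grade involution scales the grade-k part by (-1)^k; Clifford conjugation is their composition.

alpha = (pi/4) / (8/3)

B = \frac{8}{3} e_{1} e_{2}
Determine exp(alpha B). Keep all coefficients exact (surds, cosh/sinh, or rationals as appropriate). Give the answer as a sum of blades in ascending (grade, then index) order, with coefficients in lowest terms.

B^2 = (\frac{8}{3})^2*(e_{1} e_{2})^2 = \frac{64}{9}*(-1) = -\frac{64}{9} (a basis 2-blade squares to minus the product of its generators' squares).
B^2 = -\frac{64}{9} — since the square is negative, the closed form is circular: l = \frac{8}{3}, alpha*l = \frac{\pi}{4}, so exp(alpha B) = cos(\frac{\pi}{4}) + (sin(\frac{\pi}{4})/(\frac{8}{3}))*B = \frac{\sqrt{2}}{2} + (\frac{3 \sqrt{2}}{16})*B.
Answer: \frac{\sqrt{2}}{2} + \frac{\sqrt{2}}{2} e_{1} e_{2}


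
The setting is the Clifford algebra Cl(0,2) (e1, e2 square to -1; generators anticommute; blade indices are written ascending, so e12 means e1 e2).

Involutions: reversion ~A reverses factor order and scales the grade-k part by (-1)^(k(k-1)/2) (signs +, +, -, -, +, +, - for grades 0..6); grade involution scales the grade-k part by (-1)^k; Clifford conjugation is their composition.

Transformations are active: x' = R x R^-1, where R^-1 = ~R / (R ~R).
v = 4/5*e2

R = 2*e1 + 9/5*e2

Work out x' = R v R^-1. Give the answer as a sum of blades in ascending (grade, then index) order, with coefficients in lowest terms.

~R = 2*e1 + 9/5*e2, and R ~R = -181/25, so R^-1 = ~R / (-181/25).
R v = -36/25 + 8/5*e12
Answer: 144/181*e1 - 76/905*e2


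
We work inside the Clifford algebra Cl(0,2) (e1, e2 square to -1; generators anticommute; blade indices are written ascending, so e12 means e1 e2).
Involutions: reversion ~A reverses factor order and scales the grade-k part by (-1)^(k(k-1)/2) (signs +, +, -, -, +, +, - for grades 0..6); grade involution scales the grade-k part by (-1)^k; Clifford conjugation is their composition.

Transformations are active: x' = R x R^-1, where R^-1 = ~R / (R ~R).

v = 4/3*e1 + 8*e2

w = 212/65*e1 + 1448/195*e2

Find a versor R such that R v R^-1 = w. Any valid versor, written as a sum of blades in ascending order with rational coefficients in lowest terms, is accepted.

Construction: equal norms (both -592/9) license R = v + w = 896/195*e1 + 3008/195*e2 — nothing changes along that direction, while (v - w)/2 changes sign, so v maps onto w.
Answer: 896/195*e1 + 3008/195*e2


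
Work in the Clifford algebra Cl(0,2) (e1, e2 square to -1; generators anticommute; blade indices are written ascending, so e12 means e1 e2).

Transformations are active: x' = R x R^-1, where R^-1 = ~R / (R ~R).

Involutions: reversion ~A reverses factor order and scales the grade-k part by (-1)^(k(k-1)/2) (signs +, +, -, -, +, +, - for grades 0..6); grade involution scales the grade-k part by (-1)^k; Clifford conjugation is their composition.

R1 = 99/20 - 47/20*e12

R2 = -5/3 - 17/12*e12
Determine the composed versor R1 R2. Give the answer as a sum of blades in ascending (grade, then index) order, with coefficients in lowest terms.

Distribute over the terms of R1 (each basis-blade product reordered to ascending indices, repeated generators contracted through their squares):
(99/20) R2 = -33/4 - 561/80*e12
(-47/20*e12) R2 = -799/240 + 47/12*e12
Summing the partial products and collecting blades:
Answer: -2779/240 - 743/240*e12


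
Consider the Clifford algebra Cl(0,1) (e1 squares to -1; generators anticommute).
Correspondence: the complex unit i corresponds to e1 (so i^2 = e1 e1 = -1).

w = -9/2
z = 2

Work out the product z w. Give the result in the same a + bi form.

In blades: z = 2, w = -9/2.
Distribute z over w term by term (generator squares from the signature, products reordered to ascending indices): (2)*w = -9.
Sum: -9; translating back through the correspondence:
Answer: -9


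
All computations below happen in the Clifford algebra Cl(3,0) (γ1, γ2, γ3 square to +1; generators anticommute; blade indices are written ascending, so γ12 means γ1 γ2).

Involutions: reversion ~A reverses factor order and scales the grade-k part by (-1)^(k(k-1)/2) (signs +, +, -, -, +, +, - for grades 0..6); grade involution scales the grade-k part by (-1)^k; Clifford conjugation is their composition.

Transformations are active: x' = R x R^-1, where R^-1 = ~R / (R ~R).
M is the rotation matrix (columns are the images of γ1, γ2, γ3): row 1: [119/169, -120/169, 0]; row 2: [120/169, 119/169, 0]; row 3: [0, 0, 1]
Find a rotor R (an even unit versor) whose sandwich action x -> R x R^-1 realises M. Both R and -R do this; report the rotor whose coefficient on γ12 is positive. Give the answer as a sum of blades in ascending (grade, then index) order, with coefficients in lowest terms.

Method: write R = a + b12*γ12 + b13*γ13 + b23*γ23 with a^2 + b12^2 + b13^2 + b23^2 = 1 (so R^-1 = ~R). Expanding the columns R e_j ~R gives tr M = 4a^2 - 1 and, from the antisymmetric part, M21 - M12 = -4a*b12, M13 - M31 = 4a*b13, M32 - M23 = -4a*b23.
Here tr M = 407/169, so a^2 = (1 + tr M)/4 = 144/169 and a = ±12/13. Taking a = 12/13: M21 - M12 = 240/169, M13 - M31 = 0, M32 - M23 = 0, giving b12 = -5/13, b13 = 0, b23 = 0, i.e. R = 12/13 - 5/13*γ12.
Its γ12 coefficient is negative, so report the other preimage -R.
Answer: -12/13 + 5/13*γ12. Sheet selection: the two-to-one cover makes ±R indistinguishable at the matrix level (trace 407/169), so uniqueness comes from the required sign on γ12.


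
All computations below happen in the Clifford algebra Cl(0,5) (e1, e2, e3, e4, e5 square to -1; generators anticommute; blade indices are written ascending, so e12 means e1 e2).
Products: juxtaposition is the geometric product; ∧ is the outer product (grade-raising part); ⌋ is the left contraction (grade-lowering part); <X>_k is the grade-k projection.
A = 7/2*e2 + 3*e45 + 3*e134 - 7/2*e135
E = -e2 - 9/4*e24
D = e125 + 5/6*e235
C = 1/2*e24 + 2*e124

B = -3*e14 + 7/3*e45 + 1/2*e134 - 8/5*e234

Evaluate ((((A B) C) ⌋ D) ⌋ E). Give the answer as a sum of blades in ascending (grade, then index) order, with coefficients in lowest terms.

step 1: -11/2 - 9*e3 + 24/5*e12 - 9*e15 + 28/5*e34 - 7/4*e45 + 21/2*e124 - 49/6*e134 - 11/2*e135 - 24/5*e235 + 49/6*e245 + 21/2*e345 - 7/4*e1234 - 28/5*e1245
step 2: 21 - 21/4*e1 - 7/2*e3 - 48/5*e4 + 427/60*e5 - 7/8*e13 - 12/5*e14 + 287/15*e15 - 287/15*e23 - 11/4*e24 - 7/8*e25 - 427/60*e123 - 11*e124 - 7/2*e125 + 9/2*e234 - 21/4*e235 - 18*e245 - 12/5*e345 - 18*e1234 + 21*e1235 - 9/2*e1245 + 48/5*e1345 - 11*e2345 + 11/4*e12345
step 3: -63/8 + 7/8*e1 + 287/15*e2 - 35/48*e3 + 287/18*e5 - 427/60*e12 - 427/72*e23 + 7/3*e25 + 21*e125 + 35/2*e235
step 4: 287/15 + 63/8*e2 + 861/20*e4 + 567/32*e24
Answer: 287/15 + 63/8*e2 + 861/20*e4 + 567/32*e24


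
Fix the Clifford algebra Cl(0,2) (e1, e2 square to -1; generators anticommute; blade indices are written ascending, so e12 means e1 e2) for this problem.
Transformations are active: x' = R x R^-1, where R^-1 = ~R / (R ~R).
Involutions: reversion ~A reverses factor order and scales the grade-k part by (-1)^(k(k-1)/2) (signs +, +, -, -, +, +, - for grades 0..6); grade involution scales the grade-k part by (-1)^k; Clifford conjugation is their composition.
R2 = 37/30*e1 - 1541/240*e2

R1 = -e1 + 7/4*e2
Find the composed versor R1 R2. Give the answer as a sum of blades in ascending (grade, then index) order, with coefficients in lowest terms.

Distribute over the terms of R1 (each basis-blade product reordered to ascending indices, repeated generators contracted through their squares):
(-e1) R2 = 37/30 + 1541/240*e12
(7/4*e2) R2 = 10787/960 - 259/120*e12
Summing the partial products and collecting blades:
Answer: 11971/960 + 341/80*e12


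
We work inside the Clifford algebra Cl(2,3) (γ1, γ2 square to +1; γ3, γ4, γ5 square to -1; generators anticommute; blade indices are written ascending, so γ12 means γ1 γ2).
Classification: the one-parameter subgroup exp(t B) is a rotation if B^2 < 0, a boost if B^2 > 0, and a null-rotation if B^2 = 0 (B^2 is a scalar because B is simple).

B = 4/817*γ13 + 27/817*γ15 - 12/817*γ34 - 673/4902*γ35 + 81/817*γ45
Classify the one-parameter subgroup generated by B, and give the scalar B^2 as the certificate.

B^2 term by term: the squares give (4/817)^2*(γ13)^2 + (27/817)^2*(γ15)^2 + (-12/817)^2*(γ34)^2 + (-673/4902)^2*(γ35)^2 + (81/817)^2*(γ45)^2 = 16/667489*(+1) + 729/667489*(+1) + 144/667489*(-1) + 452929/24029604*(-1) + 6561/667489*(-1) = -1/36 (each basis 2-blade squares to minus the product of its generators' squares); cross terms between blades sharing an index anticommute and cancel; the commuting (index-disjoint) pairs give grade-4 terms 2*c*c'*(blade product), which cancel blade by blade — γ1345: 648/667489 - 648/667489 = 0 — confirming B is simple. So B^2 = -1/36.
Answer: rotation, certificate B^2 = -1/36. The invariant at work: B^2 = -1/36 is unchanged by conjugation, hence its sign classifies the subgroup whatever basis B is written in.


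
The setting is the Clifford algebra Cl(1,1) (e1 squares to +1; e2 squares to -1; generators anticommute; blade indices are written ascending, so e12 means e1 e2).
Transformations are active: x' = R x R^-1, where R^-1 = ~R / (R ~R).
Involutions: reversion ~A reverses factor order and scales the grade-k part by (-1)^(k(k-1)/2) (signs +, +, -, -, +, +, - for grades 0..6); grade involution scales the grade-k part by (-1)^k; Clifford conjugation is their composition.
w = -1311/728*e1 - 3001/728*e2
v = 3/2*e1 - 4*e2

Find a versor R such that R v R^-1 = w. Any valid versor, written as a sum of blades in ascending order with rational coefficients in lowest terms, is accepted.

The midline construction: v and w both square to -55/4, so reflecting in their sum -219/728*e1 - 5913/728*e2 exchanges them.
Answer: -219/728*e1 - 5913/728*e2


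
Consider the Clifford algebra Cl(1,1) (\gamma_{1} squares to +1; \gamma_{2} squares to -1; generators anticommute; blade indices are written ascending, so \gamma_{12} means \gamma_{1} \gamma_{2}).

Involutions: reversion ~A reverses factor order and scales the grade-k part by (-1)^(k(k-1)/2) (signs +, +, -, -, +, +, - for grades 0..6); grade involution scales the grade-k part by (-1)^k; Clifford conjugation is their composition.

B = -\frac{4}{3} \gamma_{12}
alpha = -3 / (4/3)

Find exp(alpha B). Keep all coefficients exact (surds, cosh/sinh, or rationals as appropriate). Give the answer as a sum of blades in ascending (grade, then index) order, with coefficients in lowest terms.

B^2 = (-\frac{4}{3})^2*(\gamma_{12})^2 = \frac{16}{9}*(+1) = \frac{16}{9} (a basis 2-blade squares to minus the product of its generators' squares).
B^2 = \frac{16}{9} — the positive square puts this in the hyperbolic regime; l = \frac{4}{3}, alpha*l = -3, so exp(alpha B) = cosh(-3) + (sinh(-3)/(\frac{4}{3}))*B = \cosh{\left(3 \right)} + (- \frac{3 \sinh{\left(3 \right)}}{4})*B.
Answer: \cosh{\left(3 \right)} + \sinh{\left(3 \right)} \gamma_{12}


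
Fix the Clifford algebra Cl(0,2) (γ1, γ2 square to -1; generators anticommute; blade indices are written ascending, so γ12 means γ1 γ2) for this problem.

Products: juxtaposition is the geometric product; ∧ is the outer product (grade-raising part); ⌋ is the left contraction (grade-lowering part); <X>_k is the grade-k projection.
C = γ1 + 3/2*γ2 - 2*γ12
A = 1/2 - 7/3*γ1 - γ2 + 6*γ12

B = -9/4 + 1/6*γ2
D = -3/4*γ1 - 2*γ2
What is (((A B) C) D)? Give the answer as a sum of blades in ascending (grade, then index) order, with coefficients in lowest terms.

step 1: -23/24 + 17/4*γ1 + 7/3*γ2 - 125/9*γ12
step 2: -1279/36 + 365/24*γ1 - 983/144*γ2 + 143/24*γ12
step 3: -647/288 + 617/16*γ1 + 19177/288*γ2 - 6823/192*γ12
Answer: -647/288 + 617/16*γ1 + 19177/288*γ2 - 6823/192*γ12


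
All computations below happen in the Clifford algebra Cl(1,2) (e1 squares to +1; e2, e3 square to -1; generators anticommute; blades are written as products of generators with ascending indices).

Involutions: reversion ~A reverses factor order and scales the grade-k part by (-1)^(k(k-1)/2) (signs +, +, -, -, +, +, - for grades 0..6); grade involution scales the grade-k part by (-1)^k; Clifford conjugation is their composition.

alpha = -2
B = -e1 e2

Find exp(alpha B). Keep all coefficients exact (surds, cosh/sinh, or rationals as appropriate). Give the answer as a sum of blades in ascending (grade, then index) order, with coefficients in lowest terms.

B^2 = (-1)^2*(e1 e2)^2 = 1*(+1) = 1 (a basis 2-blade squares to minus the product of its generators' squares).
B^2 = 1 — the series telescopes hyperbolically here: l = 1, alpha*l = -2, so exp(alpha B) = cosh(-2) + (sinh(-2)/1)*B = cosh(2) + (-sinh(2))*B.
Answer: cosh(2) + sinh(2)*e1 e2


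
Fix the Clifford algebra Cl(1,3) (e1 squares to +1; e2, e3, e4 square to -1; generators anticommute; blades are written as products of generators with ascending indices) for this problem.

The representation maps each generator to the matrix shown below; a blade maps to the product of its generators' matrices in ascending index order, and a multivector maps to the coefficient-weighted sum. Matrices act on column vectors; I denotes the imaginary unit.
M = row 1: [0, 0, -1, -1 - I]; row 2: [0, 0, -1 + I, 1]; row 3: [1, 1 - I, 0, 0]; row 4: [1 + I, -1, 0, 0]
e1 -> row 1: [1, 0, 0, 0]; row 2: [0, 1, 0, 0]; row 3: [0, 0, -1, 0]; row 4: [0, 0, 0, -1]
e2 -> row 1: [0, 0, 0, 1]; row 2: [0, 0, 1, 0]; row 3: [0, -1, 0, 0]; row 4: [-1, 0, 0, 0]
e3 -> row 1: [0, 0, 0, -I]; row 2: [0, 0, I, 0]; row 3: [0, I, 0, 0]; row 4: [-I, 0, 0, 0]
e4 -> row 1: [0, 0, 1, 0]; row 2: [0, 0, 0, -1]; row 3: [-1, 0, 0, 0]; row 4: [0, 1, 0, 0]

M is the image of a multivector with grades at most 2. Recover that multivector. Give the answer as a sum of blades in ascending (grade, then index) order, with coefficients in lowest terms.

Method: the blade images are trace-orthogonal — tr(rho(e_A) rho(e_B)^-1) = 4 if A = B and 0 otherwise — and rho(e_A)^-1 = (e_A)^2 * rho(e_A) with (e_A)^2 = +1 or -1, so the coefficient of e_A in the preimage is (e_A)^2 * tr(M rho(e_A))/4.
Nonzero projections over blades of grade <= 2: e2: (e2)^2 = -1, tr(M rho(e2)) = 4, coefficient -1; e4: (e4)^2 = -1, tr(M rho(e4)) = 4, coefficient -1; e1 e3: (e1 e3)^2 = +1, tr(M rho(e1 e3)) = 4, coefficient 1. Every other blade of grade <= 2 projects to 0.
Answer: -e2 - e4 + e1 e3


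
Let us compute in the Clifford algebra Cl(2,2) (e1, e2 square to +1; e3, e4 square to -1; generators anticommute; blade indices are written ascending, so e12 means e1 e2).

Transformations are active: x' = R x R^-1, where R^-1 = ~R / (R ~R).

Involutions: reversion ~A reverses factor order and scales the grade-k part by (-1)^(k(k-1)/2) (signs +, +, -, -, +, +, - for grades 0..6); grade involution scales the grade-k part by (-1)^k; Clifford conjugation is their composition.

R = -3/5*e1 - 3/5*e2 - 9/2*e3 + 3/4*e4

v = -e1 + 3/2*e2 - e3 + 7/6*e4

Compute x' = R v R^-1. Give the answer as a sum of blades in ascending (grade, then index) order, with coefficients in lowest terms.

~R = -3/5*e1 - 3/5*e2 - 9/2*e3 + 3/4*e4, and R ~R = -8037/400, so R^-1 = ~R / (-8037/400).
R v = -227/40 - 3/2*e12 - 39/10*e13 + 1/20*e14 + 147/20*e23 - 73/40*e24 - 9/2*e34
Answer: 1771/2679*e1 - 9853/5358*e2 - 1377/893*e3 - 1327/1786*e4


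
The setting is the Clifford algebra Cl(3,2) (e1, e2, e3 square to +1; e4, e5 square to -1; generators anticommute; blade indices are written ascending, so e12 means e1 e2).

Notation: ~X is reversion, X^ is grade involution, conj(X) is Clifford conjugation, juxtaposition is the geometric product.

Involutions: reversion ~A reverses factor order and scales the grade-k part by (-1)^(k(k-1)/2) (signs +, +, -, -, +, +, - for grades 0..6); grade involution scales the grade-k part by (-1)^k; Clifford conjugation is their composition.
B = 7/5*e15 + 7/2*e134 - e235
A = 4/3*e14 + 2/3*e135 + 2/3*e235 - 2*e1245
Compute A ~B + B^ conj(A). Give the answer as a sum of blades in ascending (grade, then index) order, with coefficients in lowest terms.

first term: 2/3 + 28/5*e3 + 2/3*e12 + 14/5*e24 - 7/15*e45 - 14/15*e123 + 2*e134 - 7*e235 + 7/3*e1245 + 4/3*e12345
second term: 2/3 - 28/5*e3 - 2/3*e12 - 14/5*e24 + 7/15*e45 - 14/15*e123 + 2*e134 - 7*e235 + 7/3*e1245 - 4/3*e12345
Answer: 4/3 - 28/15*e123 + 4*e134 - 14*e235 + 14/3*e1245


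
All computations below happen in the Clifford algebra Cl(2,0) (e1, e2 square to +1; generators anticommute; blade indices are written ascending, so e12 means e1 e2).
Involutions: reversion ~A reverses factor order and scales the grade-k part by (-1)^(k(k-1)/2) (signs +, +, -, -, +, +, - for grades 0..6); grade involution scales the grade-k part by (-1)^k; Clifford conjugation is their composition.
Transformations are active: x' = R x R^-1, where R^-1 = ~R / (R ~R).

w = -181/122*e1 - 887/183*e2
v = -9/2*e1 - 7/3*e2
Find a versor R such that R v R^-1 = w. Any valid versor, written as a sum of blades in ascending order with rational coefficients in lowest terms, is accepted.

Reasoning: v^2 = w^2 = 925/36 since conjugation preserves the quadratic form; R = v + w = -365/61*e1 - 438/61*e2 is then valid when invertible, keeping its own part and reversing (v - w)/2.
Answer: -365/61*e1 - 438/61*e2


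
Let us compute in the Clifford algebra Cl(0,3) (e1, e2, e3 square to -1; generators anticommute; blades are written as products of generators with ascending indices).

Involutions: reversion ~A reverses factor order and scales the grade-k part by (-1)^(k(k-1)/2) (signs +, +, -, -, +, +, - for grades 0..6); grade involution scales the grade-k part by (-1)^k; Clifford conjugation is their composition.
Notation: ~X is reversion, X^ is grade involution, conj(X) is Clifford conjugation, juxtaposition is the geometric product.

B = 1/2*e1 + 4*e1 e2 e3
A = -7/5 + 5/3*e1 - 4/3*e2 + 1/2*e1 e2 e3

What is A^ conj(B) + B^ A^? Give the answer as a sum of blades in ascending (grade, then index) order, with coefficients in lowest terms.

first term: -17/6 + 7/10*e1 + 2/3*e1 e2 + 16/3*e1 e3 + 77/12*e2 e3 - 28/5*e1 e2 e3
second term: 7/6 + 7/10*e1 - 2/3*e1 e2 - 16/3*e1 e3 - 83/12*e2 e3 + 28/5*e1 e2 e3
Answer: -5/3 + 7/5*e1 - 1/2*e2 e3


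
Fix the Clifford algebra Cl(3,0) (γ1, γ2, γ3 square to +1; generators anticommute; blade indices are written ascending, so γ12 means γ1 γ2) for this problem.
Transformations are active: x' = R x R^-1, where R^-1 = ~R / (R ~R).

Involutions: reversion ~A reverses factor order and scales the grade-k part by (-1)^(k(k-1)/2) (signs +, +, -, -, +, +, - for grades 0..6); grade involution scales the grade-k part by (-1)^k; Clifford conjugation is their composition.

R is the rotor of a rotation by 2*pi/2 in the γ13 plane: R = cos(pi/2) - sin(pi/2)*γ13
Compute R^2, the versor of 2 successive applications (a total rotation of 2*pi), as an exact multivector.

Rotor phase runs at HALF the rotation angle; powers of one rotor simply add phase, so after 2 steps in γ13 the phase is 2*pi/2 = pi and R^2 = cos(pi) - sin(pi)*γ13.
cos(pi) = -1 and sin(pi) = 0, so R^2 = -1. The total rotation 2*pi is 1 full turn, so every vector returns to itself, yet the rotor is -1, on the OTHER sheet of the double cover (an odd number of 2*pi turns).
Answer: -1


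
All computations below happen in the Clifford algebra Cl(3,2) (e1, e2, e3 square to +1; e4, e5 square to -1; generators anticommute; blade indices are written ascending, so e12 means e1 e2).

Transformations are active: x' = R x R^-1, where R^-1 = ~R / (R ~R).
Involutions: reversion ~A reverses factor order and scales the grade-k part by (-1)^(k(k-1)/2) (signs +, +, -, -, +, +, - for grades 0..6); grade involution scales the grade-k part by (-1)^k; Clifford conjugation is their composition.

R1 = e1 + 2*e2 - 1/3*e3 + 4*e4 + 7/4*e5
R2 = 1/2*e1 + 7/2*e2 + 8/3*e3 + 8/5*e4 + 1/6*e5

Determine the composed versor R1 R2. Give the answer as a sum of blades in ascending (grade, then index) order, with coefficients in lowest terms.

Distribute over the terms of R1 (each basis-blade product reordered to ascending indices, repeated generators contracted through their squares):
(e1) R2 = 1/2 + 7/2*e12 + 8/3*e13 + 8/5*e14 + 1/6*e15
(2*e2) R2 = 7 - e12 + 16/3*e23 + 16/5*e24 + 1/3*e25
(-1/3*e3) R2 = -8/9 + 1/6*e13 + 7/6*e23 - 8/15*e34 - 1/18*e35
(4*e4) R2 = -32/5 - 2*e14 - 14*e24 - 32/3*e34 + 2/3*e45
(7/4*e5) R2 = -7/24 - 7/8*e15 - 49/8*e25 - 14/3*e35 - 14/5*e45
Summing the partial products and collecting blades:
Answer: -29/360 + 5/2*e12 + 17/6*e13 - 2/5*e14 - 17/24*e15 + 13/2*e23 - 54/5*e24 - 139/24*e25 - 56/5*e34 - 85/18*e35 - 32/15*e45


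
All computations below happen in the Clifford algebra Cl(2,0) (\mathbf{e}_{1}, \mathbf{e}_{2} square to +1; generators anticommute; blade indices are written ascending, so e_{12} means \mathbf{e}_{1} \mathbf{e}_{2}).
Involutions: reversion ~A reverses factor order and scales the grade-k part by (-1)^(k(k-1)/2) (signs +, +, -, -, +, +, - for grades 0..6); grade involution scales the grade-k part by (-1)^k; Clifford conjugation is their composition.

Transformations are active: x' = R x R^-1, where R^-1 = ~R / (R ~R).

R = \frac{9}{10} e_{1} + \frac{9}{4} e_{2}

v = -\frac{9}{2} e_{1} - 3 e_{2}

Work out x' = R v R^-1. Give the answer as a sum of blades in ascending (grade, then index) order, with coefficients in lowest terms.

~R = \frac{9}{10} e_{1} + \frac{9}{4} e_{2}, and R ~R = \frac{2349}{400}, so R^-1 = ~R / (\frac{2349}{400}).
R v = -\frac{54}{5} + \frac{297}{40} e_{12}
Answer: \frac{69}{58} e_{1} - \frac{153}{29} e_{2}


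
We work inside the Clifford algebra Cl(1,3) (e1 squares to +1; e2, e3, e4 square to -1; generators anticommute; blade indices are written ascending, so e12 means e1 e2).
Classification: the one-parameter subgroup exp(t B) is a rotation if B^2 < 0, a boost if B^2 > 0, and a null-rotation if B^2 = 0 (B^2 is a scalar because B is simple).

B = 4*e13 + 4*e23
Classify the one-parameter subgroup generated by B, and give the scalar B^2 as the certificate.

B^2 term by term: the squares give (4)^2*(e13)^2 + (4)^2*(e23)^2 = 16*(+1) + 16*(-1) = 0 (each basis 2-blade squares to minus the product of its generators' squares); cross terms between blades sharing an index anticommute and cancel. So B^2 = 0.
Answer: null-rotation, certificate B^2 = 0. Certificate logic: 0 is a conjugation-invariant scalar, so its sign fixes rotation versus boost versus null-rotation outright.


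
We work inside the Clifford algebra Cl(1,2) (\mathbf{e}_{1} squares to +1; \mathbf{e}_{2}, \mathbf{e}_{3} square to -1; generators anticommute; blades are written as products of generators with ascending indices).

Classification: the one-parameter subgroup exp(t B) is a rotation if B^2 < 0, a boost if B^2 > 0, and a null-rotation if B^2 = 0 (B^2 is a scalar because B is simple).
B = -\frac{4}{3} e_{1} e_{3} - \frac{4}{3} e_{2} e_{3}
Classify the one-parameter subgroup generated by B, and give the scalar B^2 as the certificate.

B^2 term by term: the squares give (-\frac{4}{3})^2*(e_{1} e_{3})^2 + (-\frac{4}{3})^2*(e_{2} e_{3})^2 = \frac{16}{9}*(+1) + \frac{16}{9}*(-1) = 0 (each basis 2-blade squares to minus the product of its generators' squares); cross terms between blades sharing an index anticommute and cancel. So B^2 = 0.
Answer: null-rotation, certificate B^2 = 0. Certificate logic: 0 is a conjugation-invariant scalar, so its sign fixes rotation versus boost versus null-rotation outright.


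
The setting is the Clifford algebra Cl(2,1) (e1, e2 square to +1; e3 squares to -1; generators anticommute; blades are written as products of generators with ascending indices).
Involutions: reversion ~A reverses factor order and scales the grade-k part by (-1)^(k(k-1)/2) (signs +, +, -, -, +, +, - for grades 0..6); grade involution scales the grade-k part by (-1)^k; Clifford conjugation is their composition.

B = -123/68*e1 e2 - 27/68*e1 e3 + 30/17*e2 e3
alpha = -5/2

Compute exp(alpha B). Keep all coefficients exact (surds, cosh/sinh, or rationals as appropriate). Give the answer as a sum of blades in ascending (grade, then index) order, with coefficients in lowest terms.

B^2 term by term: the squares give (-123/68)^2*(e1 e2)^2 + (-27/68)^2*(e1 e3)^2 + (30/17)^2*(e2 e3)^2 = 15129/4624*(-1) + 729/4624*(+1) + 900/289*(+1) = 0 (each basis 2-blade squares to minus the product of its generators' squares); cross terms between blades sharing an index anticommute and cancel. So B^2 = 0.
B^2 = 0, so the series truncates immediately: exp(alpha B) = 1 + alpha B (parabolic case).
Answer: 1 + 615/136*e1 e2 + 135/136*e1 e3 - 75/17*e2 e3


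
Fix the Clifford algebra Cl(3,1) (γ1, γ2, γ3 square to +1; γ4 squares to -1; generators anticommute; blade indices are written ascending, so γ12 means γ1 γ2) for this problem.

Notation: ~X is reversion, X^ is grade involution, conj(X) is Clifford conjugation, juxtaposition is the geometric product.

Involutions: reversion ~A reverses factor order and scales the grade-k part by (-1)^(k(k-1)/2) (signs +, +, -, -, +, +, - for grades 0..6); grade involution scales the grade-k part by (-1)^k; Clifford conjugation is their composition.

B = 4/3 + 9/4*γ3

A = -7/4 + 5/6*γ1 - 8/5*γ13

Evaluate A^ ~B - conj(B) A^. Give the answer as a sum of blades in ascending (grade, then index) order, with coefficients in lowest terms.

first term: -7/3 - 212/45*γ1 - 63/16*γ3 - 481/120*γ13
second term: -7/3 - 212/45*γ1 + 63/16*γ3 - 481/120*γ13
Answer: -63/8*γ3


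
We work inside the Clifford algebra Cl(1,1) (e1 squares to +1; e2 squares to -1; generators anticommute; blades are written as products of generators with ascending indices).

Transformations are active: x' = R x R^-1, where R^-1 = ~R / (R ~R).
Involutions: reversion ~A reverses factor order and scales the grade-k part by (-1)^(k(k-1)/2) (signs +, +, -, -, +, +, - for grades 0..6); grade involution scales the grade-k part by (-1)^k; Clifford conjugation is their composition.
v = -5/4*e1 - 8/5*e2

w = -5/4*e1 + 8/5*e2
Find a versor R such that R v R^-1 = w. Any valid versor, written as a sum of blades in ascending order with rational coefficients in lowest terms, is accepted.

Sketch: the shared square -399/400 makes R = v + w = -5/2*e1 the natural versor; its sandwich fixes that direction, negates (v - w)/2, and sends v to w.
Answer: -5/2*e1


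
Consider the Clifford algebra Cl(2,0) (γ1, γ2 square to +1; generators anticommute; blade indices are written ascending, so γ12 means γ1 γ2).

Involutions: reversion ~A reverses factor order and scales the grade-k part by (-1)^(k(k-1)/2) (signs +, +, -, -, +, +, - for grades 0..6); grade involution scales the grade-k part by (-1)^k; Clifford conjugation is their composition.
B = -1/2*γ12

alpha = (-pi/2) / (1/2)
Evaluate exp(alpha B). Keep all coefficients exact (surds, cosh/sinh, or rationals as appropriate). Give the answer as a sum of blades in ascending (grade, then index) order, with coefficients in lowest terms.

B^2 = (-1/2)^2*(γ12)^2 = 1/4*(-1) = -1/4 (a basis 2-blade squares to minus the product of its generators' squares).
B^2 = -1/4 — the series telescopes trigonometrically here: l = 1/2, alpha*l = -pi/2, so exp(alpha B) = cos(-pi/2) + (sin(-pi/2)/(1/2))*B = 0 + (-2)*B.
Answer: γ12


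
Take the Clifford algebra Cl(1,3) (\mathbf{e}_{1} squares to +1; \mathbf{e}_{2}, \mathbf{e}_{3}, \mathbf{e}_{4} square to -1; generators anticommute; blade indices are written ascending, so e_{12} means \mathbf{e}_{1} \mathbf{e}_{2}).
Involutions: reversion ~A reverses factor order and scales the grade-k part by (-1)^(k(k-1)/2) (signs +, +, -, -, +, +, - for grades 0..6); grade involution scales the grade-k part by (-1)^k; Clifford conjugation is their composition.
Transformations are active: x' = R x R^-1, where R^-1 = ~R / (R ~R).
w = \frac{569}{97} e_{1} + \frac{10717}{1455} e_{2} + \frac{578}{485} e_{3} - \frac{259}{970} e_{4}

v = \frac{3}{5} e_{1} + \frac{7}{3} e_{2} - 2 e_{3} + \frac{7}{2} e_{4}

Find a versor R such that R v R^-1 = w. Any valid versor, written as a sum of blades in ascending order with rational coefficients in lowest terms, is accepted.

Construction: equal norms (both -\frac{19201}{900}) license R = v + w = \frac{3136}{485} e_{1} + \frac{4704}{485} e_{2} - \frac{392}{485} e_{3} + \frac{1568}{485} e_{4} — nothing changes along that direction, while (v - w)/2 changes sign, so v maps onto w.
Answer: \frac{3136}{485} e_{1} + \frac{4704}{485} e_{2} - \frac{392}{485} e_{3} + \frac{1568}{485} e_{4}


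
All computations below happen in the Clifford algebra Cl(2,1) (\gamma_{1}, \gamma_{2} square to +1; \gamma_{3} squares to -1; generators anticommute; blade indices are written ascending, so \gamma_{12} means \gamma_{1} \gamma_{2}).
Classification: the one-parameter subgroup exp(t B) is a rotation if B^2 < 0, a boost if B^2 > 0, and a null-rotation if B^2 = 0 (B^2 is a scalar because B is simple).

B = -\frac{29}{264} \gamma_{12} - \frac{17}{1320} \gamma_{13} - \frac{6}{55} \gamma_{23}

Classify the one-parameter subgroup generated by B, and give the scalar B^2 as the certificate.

B^2 term by term: the squares give (-\frac{29}{264})^2*(\gamma_{12})^2 + (-\frac{17}{1320})^2*(\gamma_{13})^2 + (-\frac{6}{55})^2*(\gamma_{23})^2 = \frac{841}{69696}*(-1) + \frac{289}{1742400}*(+1) + \frac{36}{3025}*(+1) = 0 (each basis 2-blade squares to minus the product of its generators' squares); cross terms between blades sharing an index anticommute and cancel. So B^2 = 0.
Answer: null-rotation, certificate B^2 = 0. Key observation: B^2 = 0 is a conjugation invariant, so its sign decides the class regardless of the surface form of B.
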